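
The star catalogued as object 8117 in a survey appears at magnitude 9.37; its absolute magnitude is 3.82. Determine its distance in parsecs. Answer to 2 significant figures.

μ = m − M = 5.550
m − M = 5 log₁₀ d − 5
log₁₀ d = (m − M)/5 + 1 = 2.1100
d = 10^2.1100 = 128.8 pc

d ≈ 130 pc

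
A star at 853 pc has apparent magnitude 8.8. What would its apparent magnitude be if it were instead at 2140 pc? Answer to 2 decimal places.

m ≈ 10.80

Flux ∝ 1/d², so Δm = 5 log₁₀(d₂/d₁) = 5 log₁₀(2140/853) = 1.997
m₂ = m₁ + Δm = 8.8 + (1.997) = 10.797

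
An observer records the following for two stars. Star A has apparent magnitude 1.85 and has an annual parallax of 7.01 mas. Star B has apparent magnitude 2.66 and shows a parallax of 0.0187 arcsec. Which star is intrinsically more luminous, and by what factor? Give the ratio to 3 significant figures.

Star A is more luminous, by a factor of 15.0.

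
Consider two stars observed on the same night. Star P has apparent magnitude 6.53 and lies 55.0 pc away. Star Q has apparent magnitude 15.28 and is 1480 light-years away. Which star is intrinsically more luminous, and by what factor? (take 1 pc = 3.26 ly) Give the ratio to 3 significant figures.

Star P: M = m − 5 log₁₀ d + 5 = 6.53 − 5·1.7404 + 5 = 2.828
Star Q: d = 1480 ly / 3.26 = 454.0 pc
Star Q: M = m − 5 log₁₀ d + 5 = 15.28 − 5·2.6570 + 5 = 6.995
ΔM = M_P − M_Q = 2.828 − (6.995) = -4.167; smaller M is more luminous → Star P.
L ratio = 10^(0.4 |ΔM|) = 10^1.667 = 46.41

Star P is more luminous, by a factor of 46.4.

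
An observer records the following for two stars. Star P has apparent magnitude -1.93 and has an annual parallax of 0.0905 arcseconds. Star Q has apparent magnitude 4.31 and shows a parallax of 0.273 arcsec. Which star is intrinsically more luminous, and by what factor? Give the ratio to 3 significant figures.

Star P: d = 1/p = 1/0.0905″ = 11.05 pc
Star P: M = m − 5 log₁₀ d + 5 = -1.93 − 5·1.0434 + 5 = -2.147
Star Q: d = 1/p = 1/0.273″ = 3.663 pc
Star Q: M = m − 5 log₁₀ d + 5 = 4.31 − 5·0.5638 + 5 = 6.491
ΔM = M_P − M_Q = -2.147 − (6.491) = -8.638; smaller M is more luminous → Star P.
L ratio = 10^(0.4 |ΔM|) = 10^3.455 = 2851

Star P is more luminous, by a factor of 2850.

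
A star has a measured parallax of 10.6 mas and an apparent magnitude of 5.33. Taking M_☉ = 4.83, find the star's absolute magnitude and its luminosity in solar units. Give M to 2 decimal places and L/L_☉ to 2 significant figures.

M ≈ 0.46; L/L_☉ ≈ 56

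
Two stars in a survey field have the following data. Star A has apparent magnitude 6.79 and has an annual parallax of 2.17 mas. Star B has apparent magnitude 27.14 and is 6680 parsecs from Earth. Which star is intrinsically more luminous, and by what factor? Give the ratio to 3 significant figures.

Star A is more luminous, by a factor of 657000.

Star A: p = 2.17 mas = 2.17×10^-3″ → d = 1/p = 460.8 pc
Star A: M = m − 5 log₁₀ d + 5 = 6.79 − 5·2.6635 + 5 = -1.528
Star B: M = m − 5 log₁₀ d + 5 = 27.14 − 5·3.8248 + 5 = 13.016
ΔM = M_A − M_B = -1.528 − (13.016) = -14.544; smaller M is more luminous → Star A.
L ratio = 10^(0.4 |ΔM|) = 10^5.818 = 656900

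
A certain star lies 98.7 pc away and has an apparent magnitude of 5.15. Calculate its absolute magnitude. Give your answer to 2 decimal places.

M ≈ 0.18

5 log₁₀(d/10 pc) = 5 log₁₀(98.70) − 5 = 4.972
M = m − 5 log₁₀(d/10) = 5.15 − 4.972 = 0.178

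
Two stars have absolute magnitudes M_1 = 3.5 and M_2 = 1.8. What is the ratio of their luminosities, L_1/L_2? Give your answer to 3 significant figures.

ΔM = M_1 − M_2 = 1.7
L_1/L_2 = 10^(−0.4 ΔM) = 10^-0.680 = 0.2089

L_1/L_2 ≈ 0.209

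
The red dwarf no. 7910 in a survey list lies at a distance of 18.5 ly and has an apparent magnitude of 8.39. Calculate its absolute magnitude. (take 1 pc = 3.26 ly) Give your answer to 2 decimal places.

d = 18.5 ly / 3.26 = 5.675 pc
5 log₁₀(d/10 pc) = 5 log₁₀(5.675) − 5 = -1.230
M = m − 5 log₁₀(d/10) = 8.39 + 1.230 = 9.620

M ≈ 9.62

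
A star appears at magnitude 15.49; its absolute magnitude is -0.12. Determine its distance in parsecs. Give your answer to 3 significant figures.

Distance modulus: m − M = 15.49 − (-0.12) = 15.610
m − M = 5 log₁₀ d − 5
log₁₀ d = (m − M)/5 + 1 = 4.1220
d = 10^4.1220 = 13240 pc

d ≈ 13200 pc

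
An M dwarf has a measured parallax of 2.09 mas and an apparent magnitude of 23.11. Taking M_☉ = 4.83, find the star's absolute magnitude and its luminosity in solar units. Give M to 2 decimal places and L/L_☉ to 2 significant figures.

d = 1/p = 1000/2.09 mas = 478.5 pc
M = m − 5 log₁₀ d + 5 = 23.11 − 5·2.6799 + 5 = 14.711
M − M_☉ = 14.711 − 4.83 = 9.881
L/L_☉ = 10^(−0.4 × 9.881) = 1.116×10^-4

M ≈ 14.71; L/L_☉ ≈ 1.1×10^-4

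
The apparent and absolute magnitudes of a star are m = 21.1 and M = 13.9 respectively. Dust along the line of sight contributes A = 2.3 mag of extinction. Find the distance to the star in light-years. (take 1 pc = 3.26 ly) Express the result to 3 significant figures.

m − M = 5 log₁₀(d/10 pc) + A  ⇒  21.1 − (13.9) − 2.3 = 5 log₁₀(d/10)
4.900 = 5 log₁₀(d/10)
log₁₀ d = (m − M − A)/5 + 1 = 1.9800
d = 10^1.9800 = 95.50 pc
= 311.3 ly

d ≈ 311 ly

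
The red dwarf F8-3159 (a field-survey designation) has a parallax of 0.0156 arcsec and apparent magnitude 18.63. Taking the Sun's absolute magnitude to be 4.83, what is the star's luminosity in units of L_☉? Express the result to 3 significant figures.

L/L_☉ ≈ 1.24×10^-4

d = 1/p = 1/0.0156″ = 64.10 pc
M = m − 5 log₁₀ d + 5 = 18.63 − 5·1.8069 + 5 = 14.596
M − M_☉ = 14.596 − 4.83 = 9.766
L/L_☉ = 10^(−0.4 × 9.766) = 1.241×10^-4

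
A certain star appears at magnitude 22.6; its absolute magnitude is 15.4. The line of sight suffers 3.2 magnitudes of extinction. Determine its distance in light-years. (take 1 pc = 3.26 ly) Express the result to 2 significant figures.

d ≈ 210 ly

m − M = 5 log₁₀(d/10 pc) + A  ⇒  22.6 − (15.4) − 3.2 = 5 log₁₀(d/10)
4.000 = 5 log₁₀(d/10)
log₁₀ d = (m − M − A)/5 + 1 = 1.8000
d = 10^1.8000 = 63.10 pc
= 205.7 ly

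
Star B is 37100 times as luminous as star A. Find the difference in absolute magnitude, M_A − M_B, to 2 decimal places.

Pogson: ΔM = −2.5 log₁₀(ratio) = −2.5 log₁₀(37100) = −2.5 × 4.5694 = -11.423
Star B is brighter so has the smaller magnitude: M_A − M_B is positive.

M_A − M_B ≈ 11.42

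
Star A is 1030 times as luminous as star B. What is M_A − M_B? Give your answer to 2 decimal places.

Pogson: ΔM = −2.5 log₁₀(ratio) = −2.5 log₁₀(1030) = −2.5 × 3.0128 = -7.532
Star A is brighter, so it has the smaller magnitude: the difference is negative.

M_A − M_B ≈ -7.53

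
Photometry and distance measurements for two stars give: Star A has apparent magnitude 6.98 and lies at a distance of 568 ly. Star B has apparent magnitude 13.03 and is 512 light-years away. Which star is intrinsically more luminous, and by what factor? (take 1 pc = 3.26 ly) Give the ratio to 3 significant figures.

Star A: d = 568 ly / 3.26 = 174.2 pc
Star A: M = m − 5 log₁₀ d + 5 = 6.98 − 5·2.2411 + 5 = 0.774
Star B: d = 512 ly / 3.26 = 157.1 pc
Star B: M = m − 5 log₁₀ d + 5 = 13.03 − 5·2.1961 + 5 = 7.050
ΔM = M_A − M_B = 0.774 − (7.050) = -6.275; smaller M is more luminous → Star A.
L ratio = 10^(0.4 |ΔM|) = 10^2.510 = 323.7

Star A is more luminous, by a factor of 324.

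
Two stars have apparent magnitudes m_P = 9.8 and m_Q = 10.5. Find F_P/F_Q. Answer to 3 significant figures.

F_P/F_Q ≈ 1.91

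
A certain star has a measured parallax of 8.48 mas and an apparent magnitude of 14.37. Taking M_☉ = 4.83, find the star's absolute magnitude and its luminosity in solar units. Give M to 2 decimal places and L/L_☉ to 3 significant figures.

d = 1/p = 1000/8.48 mas = 117.9 pc
M = m − 5 log₁₀ d + 5 = 14.37 − 5·2.0716 + 5 = 9.012
M − M_☉ = 9.012 − 4.83 = 4.182
L/L_☉ = 10^(−0.4 × 4.182) = 0.02124

M ≈ 9.01; L/L_☉ ≈ 0.0212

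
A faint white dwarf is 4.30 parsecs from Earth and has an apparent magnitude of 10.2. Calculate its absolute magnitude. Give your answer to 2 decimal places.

M ≈ 12.03

5 log₁₀(d/10 pc) = 5 log₁₀(4.300) − 5 = -1.833
M = m − 5 log₁₀(d/10) = 10.2 + 1.833 = 12.033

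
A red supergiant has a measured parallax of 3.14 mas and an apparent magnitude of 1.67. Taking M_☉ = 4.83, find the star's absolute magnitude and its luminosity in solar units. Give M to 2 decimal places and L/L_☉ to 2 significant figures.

d = 1/p = 1000/3.14 mas = 318.5 pc
M = m − 5 log₁₀ d + 5 = 1.67 − 5·2.5031 + 5 = -5.845
M − M_☉ = -5.845 − 4.83 = -10.675
L/L_☉ = 10^(−0.4 × -10.675) = 18630

M ≈ -5.85; L/L_☉ ≈ 19000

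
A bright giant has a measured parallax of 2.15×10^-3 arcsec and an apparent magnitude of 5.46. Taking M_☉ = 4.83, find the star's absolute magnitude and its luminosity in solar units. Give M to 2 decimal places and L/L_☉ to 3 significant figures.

d = 1/p = 1/2.15×10^-3″ = 465.1 pc
M = m − 5 log₁₀ d + 5 = 5.46 − 5·2.6676 + 5 = -2.878
M − M_☉ = -2.878 − 4.83 = -7.708
L/L_☉ = 10^(−0.4 × -7.708) = 1211

M ≈ -2.88; L/L_☉ ≈ 1210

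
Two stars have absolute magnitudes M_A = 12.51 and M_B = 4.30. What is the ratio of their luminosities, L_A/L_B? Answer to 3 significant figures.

L_A/L_B ≈ 5.20×10^-4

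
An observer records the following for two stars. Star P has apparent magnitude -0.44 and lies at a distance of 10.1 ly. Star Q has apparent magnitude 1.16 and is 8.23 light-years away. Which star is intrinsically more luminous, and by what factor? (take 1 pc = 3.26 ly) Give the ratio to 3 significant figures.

Star P is more luminous, by a factor of 6.57.

Star P: d = 10.1 ly / 3.26 = 3.098 pc
Star P: M = m − 5 log₁₀ d + 5 = -0.44 − 5·0.4911 + 5 = 2.104
Star Q: d = 8.23 ly / 3.26 = 2.525 pc
Star Q: M = m − 5 log₁₀ d + 5 = 1.16 − 5·0.4022 + 5 = 4.149
ΔM = M_P − M_Q = 2.104 − (4.149) = -2.045; smaller M is more luminous → Star P.
L ratio = 10^(0.4 |ΔM|) = 10^0.818 = 6.574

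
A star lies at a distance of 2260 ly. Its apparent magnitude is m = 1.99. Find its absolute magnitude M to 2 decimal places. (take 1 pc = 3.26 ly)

M ≈ -7.21

d = 2260 ly / 3.26 = 693.3 pc
5 log₁₀(d/10 pc) = 5 log₁₀(693.3) − 5 = 9.204
M = m − 5 log₁₀(d/10) = 1.99 − 9.204 = -7.214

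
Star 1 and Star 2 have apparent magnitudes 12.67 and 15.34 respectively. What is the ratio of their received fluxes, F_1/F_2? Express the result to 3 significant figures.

F_1/F_2 ≈ 11.7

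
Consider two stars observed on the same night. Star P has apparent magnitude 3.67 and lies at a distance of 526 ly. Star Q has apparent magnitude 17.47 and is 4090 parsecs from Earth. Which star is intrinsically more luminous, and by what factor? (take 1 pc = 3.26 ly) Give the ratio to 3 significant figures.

Star P is more luminous, by a factor of 515.

Star P: d = 526 ly / 3.26 = 161.3 pc
Star P: M = m − 5 log₁₀ d + 5 = 3.67 − 5·2.2078 + 5 = -2.369
Star Q: M = m − 5 log₁₀ d + 5 = 17.47 − 5·3.6117 + 5 = 4.411
ΔM = M_P − M_Q = -2.369 − (4.411) = -6.780; smaller M is more luminous → Star P.
L ratio = 10^(0.4 |ΔM|) = 10^2.712 = 515.3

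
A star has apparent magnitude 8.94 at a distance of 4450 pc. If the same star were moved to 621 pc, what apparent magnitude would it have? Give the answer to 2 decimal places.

m ≈ 4.66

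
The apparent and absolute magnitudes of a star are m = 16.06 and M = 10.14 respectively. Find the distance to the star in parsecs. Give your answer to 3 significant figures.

d ≈ 153 pc

μ = m − M = 5.920
m − M = 5 log₁₀ d − 5
log₁₀ d = (m − M)/5 + 1 = 2.1840
d = 10^2.1840 = 152.8 pc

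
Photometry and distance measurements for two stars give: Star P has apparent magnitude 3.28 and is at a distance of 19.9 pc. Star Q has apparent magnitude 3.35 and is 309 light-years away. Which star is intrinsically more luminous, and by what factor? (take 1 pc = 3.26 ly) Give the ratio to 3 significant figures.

Star Q is more luminous, by a factor of 21.3.

Star P: M = m − 5 log₁₀ d + 5 = 3.28 − 5·1.2989 + 5 = 1.786
Star Q: d = 309 ly / 3.26 = 94.79 pc
Star Q: M = m − 5 log₁₀ d + 5 = 3.35 − 5·1.9767 + 5 = -1.534
ΔM = M_P − M_Q = 1.786 − (-1.534) = 3.319; smaller M is more luminous → Star Q.
L ratio = 10^(0.4 |ΔM|) = 10^1.328 = 21.27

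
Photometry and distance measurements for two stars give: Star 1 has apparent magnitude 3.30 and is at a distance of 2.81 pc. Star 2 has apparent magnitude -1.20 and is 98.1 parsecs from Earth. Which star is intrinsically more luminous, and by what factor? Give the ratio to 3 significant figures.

Star 2 is more luminous, by a factor of 76900.

Star 1: M = m − 5 log₁₀ d + 5 = 3.30 − 5·0.4487 + 5 = 6.056
Star 2: M = m − 5 log₁₀ d + 5 = -1.20 − 5·1.9917 + 5 = -6.158
ΔM = M_1 − M_2 = 6.056 − (-6.158) = 12.215; smaller M is more luminous → Star 2.
L ratio = 10^(0.4 |ΔM|) = 10^4.886 = 76900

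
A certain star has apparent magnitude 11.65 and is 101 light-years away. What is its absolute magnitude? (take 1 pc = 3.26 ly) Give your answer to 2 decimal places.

d = 101 ly / 3.26 = 30.98 pc
5 log₁₀(d/10 pc) = 5 log₁₀(30.98) − 5 = 2.456
M = m − 5 log₁₀(d/10) = 11.65 − 2.456 = 9.194

M ≈ 9.19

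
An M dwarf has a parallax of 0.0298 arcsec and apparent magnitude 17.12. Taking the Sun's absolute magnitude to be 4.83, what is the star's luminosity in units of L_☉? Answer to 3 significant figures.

L/L_☉ ≈ 1.37×10^-4

d = 1/p = 1/0.0298″ = 33.56 pc
M = m − 5 log₁₀ d + 5 = 17.12 − 5·1.5258 + 5 = 14.491
M − M_☉ = 14.491 − 4.83 = 9.661
L/L_☉ = 10^(−0.4 × 9.661) = 1.366×10^-4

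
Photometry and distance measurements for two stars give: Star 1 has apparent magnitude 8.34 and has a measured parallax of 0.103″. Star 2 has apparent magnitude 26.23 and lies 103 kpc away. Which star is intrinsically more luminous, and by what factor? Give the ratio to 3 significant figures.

Star 2 is more luminous, by a factor of 7.86.

Star 1: d = 1/p = 1/0.103″ = 9.709 pc
Star 1: M = m − 5 log₁₀ d + 5 = 8.34 − 5·0.9872 + 5 = 8.404
Star 2: d = 103 kpc = 103000 pc
Star 2: M = m − 5 log₁₀ d + 5 = 26.23 − 5·5.0128 + 5 = 6.166
ΔM = M_1 − M_2 = 8.404 − (6.166) = 2.238; smaller M is more luminous → Star 2.
L ratio = 10^(0.4 |ΔM|) = 10^0.895 = 7.859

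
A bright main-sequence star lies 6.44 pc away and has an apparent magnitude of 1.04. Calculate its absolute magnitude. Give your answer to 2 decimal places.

5 log₁₀(d/10 pc) = 5 log₁₀(6.440) − 5 = -0.956
M = m − 5 log₁₀(d/10) = 1.04 + 0.956 = 1.996

M ≈ 2.00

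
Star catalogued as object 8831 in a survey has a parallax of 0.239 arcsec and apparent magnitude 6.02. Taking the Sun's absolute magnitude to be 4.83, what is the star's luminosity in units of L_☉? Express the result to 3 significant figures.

L/L_☉ ≈ 0.0585

d = 1/p = 1/0.239″ = 4.184 pc
M = m − 5 log₁₀ d + 5 = 6.02 − 5·0.6216 + 5 = 7.912
M − M_☉ = 7.912 − 4.83 = 3.082
L/L_☉ = 10^(−0.4 × 3.082) = 0.05851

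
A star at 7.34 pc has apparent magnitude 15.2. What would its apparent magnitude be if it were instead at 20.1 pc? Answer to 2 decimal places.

m ≈ 17.39

Flux ∝ 1/d², so Δm = 5 log₁₀(d₂/d₁) = 5 log₁₀(20.1/7.34) = 2.187
m₂ = m₁ + Δm = 15.2 + (2.187) = 17.387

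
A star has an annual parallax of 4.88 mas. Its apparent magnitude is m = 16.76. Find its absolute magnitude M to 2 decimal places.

M ≈ 10.20

p = 4.88 mas = 4.88×10^-3″ → d = 1/p = 204.9 pc
5 log₁₀(d/10 pc) = 5 log₁₀(204.9) − 5 = 6.558
M = m − 5 log₁₀(d/10) = 16.76 − 6.558 = 10.202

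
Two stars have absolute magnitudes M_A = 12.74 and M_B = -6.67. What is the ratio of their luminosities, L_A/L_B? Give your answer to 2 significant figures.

L_A/L_B ≈ 1.7×10^-8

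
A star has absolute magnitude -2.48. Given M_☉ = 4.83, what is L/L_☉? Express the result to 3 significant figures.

M − M_☉ = -2.48 − 4.83 = -7.310
L/L_☉ = 10^(−0.4 (M − M_☉)) = 10^2.924 = 839.5

L/L_☉ ≈ 839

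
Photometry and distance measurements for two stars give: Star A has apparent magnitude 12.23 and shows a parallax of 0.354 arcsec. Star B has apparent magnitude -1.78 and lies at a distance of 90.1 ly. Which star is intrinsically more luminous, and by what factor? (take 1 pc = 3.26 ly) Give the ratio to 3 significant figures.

Star A: d = 1/p = 1/0.354″ = 2.825 pc
Star A: M = m − 5 log₁₀ d + 5 = 12.23 − 5·0.4510 + 5 = 14.975
Star B: d = 90.1 ly / 3.26 = 27.64 pc
Star B: M = m − 5 log₁₀ d + 5 = -1.78 − 5·1.4415 + 5 = -3.988
ΔM = M_A − M_B = 14.975 − (-3.988) = 18.963; smaller M is more luminous → Star B.
L ratio = 10^(0.4 |ΔM|) = 10^7.585 = 3.846×10^7

Star B is more luminous, by a factor of 3.85×10^7.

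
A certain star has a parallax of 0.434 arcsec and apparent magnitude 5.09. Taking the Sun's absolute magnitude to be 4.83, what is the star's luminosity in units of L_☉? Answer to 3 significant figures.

L/L_☉ ≈ 0.0418

d = 1/p = 1/0.434″ = 2.304 pc
M = m − 5 log₁₀ d + 5 = 5.09 − 5·0.3625 + 5 = 8.277
M − M_☉ = 8.277 − 4.83 = 3.447
L/L_☉ = 10^(−0.4 × 3.447) = 0.04179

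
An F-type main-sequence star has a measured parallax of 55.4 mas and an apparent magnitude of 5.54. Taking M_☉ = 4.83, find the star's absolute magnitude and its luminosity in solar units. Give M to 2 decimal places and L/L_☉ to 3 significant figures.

d = 1/p = 1000/55.4 mas = 18.05 pc
M = m − 5 log₁₀ d + 5 = 5.54 − 5·1.2565 + 5 = 4.258
M − M_☉ = 4.258 − 4.83 = -0.572
L/L_☉ = 10^(−0.4 × -0.572) = 1.694

M ≈ 4.26; L/L_☉ ≈ 1.69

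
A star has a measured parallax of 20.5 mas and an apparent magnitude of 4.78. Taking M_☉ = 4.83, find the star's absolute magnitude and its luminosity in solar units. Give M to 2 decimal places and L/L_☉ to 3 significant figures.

M ≈ 1.34; L/L_☉ ≈ 24.9

d = 1/p = 1000/20.5 mas = 48.78 pc
M = m − 5 log₁₀ d + 5 = 4.78 − 5·1.6882 + 5 = 1.339
M − M_☉ = 1.339 − 4.83 = -3.491
L/L_☉ = 10^(−0.4 × -3.491) = 24.92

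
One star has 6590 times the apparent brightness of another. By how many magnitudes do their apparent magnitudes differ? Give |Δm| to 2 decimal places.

|Δm| ≈ 9.55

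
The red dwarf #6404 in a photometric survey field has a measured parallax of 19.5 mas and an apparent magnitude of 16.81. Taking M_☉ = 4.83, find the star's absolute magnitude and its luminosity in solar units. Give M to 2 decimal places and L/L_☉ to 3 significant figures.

M ≈ 13.26; L/L_☉ ≈ 4.25×10^-4

d = 1/p = 1000/19.5 mas = 51.28 pc
M = m − 5 log₁₀ d + 5 = 16.81 − 5·1.7100 + 5 = 13.260
M − M_☉ = 13.260 − 4.83 = 8.430
L/L_☉ = 10^(−0.4 × 8.430) = 4.246×10^-4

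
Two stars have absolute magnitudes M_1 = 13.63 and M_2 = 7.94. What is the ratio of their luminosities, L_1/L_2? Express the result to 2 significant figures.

L_1/L_2 ≈ 5.3×10^-3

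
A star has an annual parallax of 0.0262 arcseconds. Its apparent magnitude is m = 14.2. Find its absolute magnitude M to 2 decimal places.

d = 1/p = 1/0.0262″ = 38.17 pc
5 log₁₀(d/10 pc) = 5 log₁₀(38.17) − 5 = 2.908
M = m − 5 log₁₀(d/10) = 14.2 − 2.908 = 11.292

M ≈ 11.29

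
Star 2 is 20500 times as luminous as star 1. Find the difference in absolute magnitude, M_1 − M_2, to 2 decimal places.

Pogson: ΔM = −2.5 log₁₀(ratio) = −2.5 log₁₀(20500) = −2.5 × 4.3118 = -10.779
Star 2 is brighter so has the smaller magnitude: M_1 − M_2 is positive.

M_1 − M_2 ≈ 10.78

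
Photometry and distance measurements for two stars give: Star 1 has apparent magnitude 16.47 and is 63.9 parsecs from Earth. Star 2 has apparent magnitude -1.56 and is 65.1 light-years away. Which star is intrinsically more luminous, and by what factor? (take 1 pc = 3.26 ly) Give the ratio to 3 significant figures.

Star 1: M = m − 5 log₁₀ d + 5 = 16.47 − 5·1.8055 + 5 = 12.442
Star 2: d = 65.1 ly / 3.26 = 19.97 pc
Star 2: M = m − 5 log₁₀ d + 5 = -1.56 − 5·1.3004 + 5 = -3.062
ΔM = M_1 − M_2 = 12.442 − (-3.062) = 15.504; smaller M is more luminous → Star 2.
L ratio = 10^(0.4 |ΔM|) = 10^6.202 = 1.591×10^6

Star 2 is more luminous, by a factor of 1.59×10^6.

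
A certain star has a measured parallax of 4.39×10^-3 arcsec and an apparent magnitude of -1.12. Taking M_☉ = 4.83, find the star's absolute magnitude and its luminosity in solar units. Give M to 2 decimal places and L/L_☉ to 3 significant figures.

M ≈ -7.91; L/L_☉ ≈ 124000

d = 1/p = 1/4.39×10^-3″ = 227.8 pc
M = m − 5 log₁₀ d + 5 = -1.12 − 5·2.3575 + 5 = -7.908
M − M_☉ = -7.908 − 4.83 = -12.738
L/L_☉ = 10^(−0.4 × -12.738) = 124500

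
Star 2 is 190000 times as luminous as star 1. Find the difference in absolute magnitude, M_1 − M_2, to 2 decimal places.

Pogson: ΔM = −2.5 log₁₀(ratio) = −2.5 log₁₀(190000) = −2.5 × 5.2788 = -13.197
Star 2 is brighter so has the smaller magnitude: M_1 − M_2 is positive.

M_1 − M_2 ≈ 13.20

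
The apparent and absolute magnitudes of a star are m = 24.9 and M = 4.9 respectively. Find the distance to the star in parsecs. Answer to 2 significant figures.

d ≈ 100000 pc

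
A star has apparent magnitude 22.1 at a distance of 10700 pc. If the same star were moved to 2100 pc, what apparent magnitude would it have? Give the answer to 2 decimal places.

Flux ∝ 1/d², so Δm = 5 log₁₀(d₂/d₁) = 5 log₁₀(2100/10700) = -3.536
m₂ = m₁ + Δm = 22.1 + (-3.536) = 18.564

m ≈ 18.56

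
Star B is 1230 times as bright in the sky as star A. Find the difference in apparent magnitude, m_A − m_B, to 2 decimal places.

Pogson: Δm = −2.5 log₁₀(ratio) = −2.5 log₁₀(1230) = −2.5 × 3.0899 = -7.725
Star B is brighter so has the smaller magnitude: m_A − m_B is positive.

m_A − m_B ≈ 7.72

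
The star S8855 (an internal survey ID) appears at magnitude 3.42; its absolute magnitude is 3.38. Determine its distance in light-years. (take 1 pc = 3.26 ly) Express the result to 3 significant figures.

μ = m − M = 0.040
m − M = 5 log₁₀ d − 5
log₁₀ d = (m − M)/5 + 1 = 1.0080
d = 10^1.0080 = 10.19 pc
= 33.21 ly

d ≈ 33.2 ly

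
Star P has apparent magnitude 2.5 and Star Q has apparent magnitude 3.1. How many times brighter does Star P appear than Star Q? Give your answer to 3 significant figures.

1.74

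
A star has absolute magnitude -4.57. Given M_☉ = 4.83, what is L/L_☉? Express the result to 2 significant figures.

L/L_☉ ≈ 5800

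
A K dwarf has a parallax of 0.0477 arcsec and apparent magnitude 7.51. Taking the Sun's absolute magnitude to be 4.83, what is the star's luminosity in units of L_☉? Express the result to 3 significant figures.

L/L_☉ ≈ 0.372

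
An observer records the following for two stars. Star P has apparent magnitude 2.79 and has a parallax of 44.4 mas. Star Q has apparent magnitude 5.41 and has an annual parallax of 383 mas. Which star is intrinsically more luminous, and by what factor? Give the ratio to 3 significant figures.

Star P is more luminous, by a factor of 831.

Star P: p = 44.4 mas = 0.0444″ → d = 1/p = 22.52 pc
Star P: M = m − 5 log₁₀ d + 5 = 2.79 − 5·1.3526 + 5 = 1.027
Star Q: p = 383 mas = 0.383″ → d = 1/p = 2.611 pc
Star Q: M = m − 5 log₁₀ d + 5 = 5.41 − 5·0.4168 + 5 = 8.326
ΔM = M_P − M_Q = 1.027 − (8.326) = -7.299; smaller M is more luminous → Star P.
L ratio = 10^(0.4 |ΔM|) = 10^2.920 = 831.1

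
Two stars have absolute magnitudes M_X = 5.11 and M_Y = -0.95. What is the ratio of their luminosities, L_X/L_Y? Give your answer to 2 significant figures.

ΔM = M_X − M_Y = 6.06
L_X/L_Y = 10^(−0.4 ΔM) = 10^-2.424 = 3.767×10^-3

L_X/L_Y ≈ 3.8×10^-3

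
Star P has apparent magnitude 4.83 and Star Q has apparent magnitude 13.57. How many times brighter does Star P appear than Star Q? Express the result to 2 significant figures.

3100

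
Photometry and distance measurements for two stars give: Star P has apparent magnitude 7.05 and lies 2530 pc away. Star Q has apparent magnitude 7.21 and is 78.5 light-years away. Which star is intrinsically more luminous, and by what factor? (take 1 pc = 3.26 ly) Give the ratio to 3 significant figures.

Star P is more luminous, by a factor of 12800.

Star P: M = m − 5 log₁₀ d + 5 = 7.05 − 5·3.4031 + 5 = -4.966
Star Q: d = 78.5 ly / 3.26 = 24.08 pc
Star Q: M = m − 5 log₁₀ d + 5 = 7.21 − 5·1.3817 + 5 = 5.302
ΔM = M_P − M_Q = -4.966 − (5.302) = -10.267; smaller M is more luminous → Star P.
L ratio = 10^(0.4 |ΔM|) = 10^4.107 = 12790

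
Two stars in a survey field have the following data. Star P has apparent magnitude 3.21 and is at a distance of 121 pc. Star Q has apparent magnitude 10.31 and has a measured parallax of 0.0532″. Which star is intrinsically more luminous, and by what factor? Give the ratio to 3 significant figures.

Star P: M = m − 5 log₁₀ d + 5 = 3.21 − 5·2.0828 + 5 = -2.204
Star Q: d = 1/p = 1/0.0532″ = 18.80 pc
Star Q: M = m − 5 log₁₀ d + 5 = 10.31 − 5·1.2741 + 5 = 8.940
ΔM = M_P − M_Q = -2.204 − (8.940) = -11.143; smaller M is more luminous → Star P.
L ratio = 10^(0.4 |ΔM|) = 10^4.457 = 28670

Star P is more luminous, by a factor of 28700.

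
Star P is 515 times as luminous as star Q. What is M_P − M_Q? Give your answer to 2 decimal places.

Pogson: ΔM = −2.5 log₁₀(ratio) = −2.5 log₁₀(515) = −2.5 × 2.7118 = -6.780
Star P is brighter, so it has the smaller magnitude: the difference is negative.

M_P − M_Q ≈ -6.78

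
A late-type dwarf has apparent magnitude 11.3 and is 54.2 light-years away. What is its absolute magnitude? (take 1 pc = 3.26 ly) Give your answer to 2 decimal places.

d = 54.2 ly / 3.26 = 16.63 pc
5 log₁₀(d/10 pc) = 5 log₁₀(16.63) − 5 = 1.104
M = m − 5 log₁₀(d/10) = 11.3 − 1.104 = 10.196

M ≈ 10.20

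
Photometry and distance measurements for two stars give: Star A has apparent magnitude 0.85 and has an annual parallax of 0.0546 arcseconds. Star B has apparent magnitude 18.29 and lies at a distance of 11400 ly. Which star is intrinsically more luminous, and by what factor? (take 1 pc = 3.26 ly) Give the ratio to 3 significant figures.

Star A is more luminous, by a factor of 260.

Star A: d = 1/p = 1/0.0546″ = 18.32 pc
Star A: M = m − 5 log₁₀ d + 5 = 0.85 − 5·1.2628 + 5 = -0.464
Star B: d = 11400 ly / 3.26 = 3497 pc
Star B: M = m − 5 log₁₀ d + 5 = 18.29 − 5·3.5437 + 5 = 5.572
ΔM = M_A − M_B = -0.464 − (5.572) = -6.036; smaller M is more luminous → Star A.
L ratio = 10^(0.4 |ΔM|) = 10^2.414 = 259.6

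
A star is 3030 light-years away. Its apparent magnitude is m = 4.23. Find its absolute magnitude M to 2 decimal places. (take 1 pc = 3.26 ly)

d = 3030 ly / 3.26 = 929.4 pc
5 log₁₀(d/10 pc) = 5 log₁₀(929.4) − 5 = 9.841
M = m − 5 log₁₀(d/10) = 4.23 − 9.841 = -5.611

M ≈ -5.61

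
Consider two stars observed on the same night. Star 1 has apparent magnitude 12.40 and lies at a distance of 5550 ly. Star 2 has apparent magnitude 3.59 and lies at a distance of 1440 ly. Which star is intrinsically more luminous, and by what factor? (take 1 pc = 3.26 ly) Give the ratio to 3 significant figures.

Star 1: d = 5550 ly / 3.26 = 1702 pc
Star 1: M = m − 5 log₁₀ d + 5 = 12.40 − 5·3.2311 + 5 = 1.245
Star 2: d = 1440 ly / 3.26 = 441.7 pc
Star 2: M = m − 5 log₁₀ d + 5 = 3.59 − 5·2.6451 + 5 = -4.636
ΔM = M_1 − M_2 = 1.245 − (-4.636) = 5.880; smaller M is more luminous → Star 2.
L ratio = 10^(0.4 |ΔM|) = 10^2.352 = 225.0

Star 2 is more luminous, by a factor of 225.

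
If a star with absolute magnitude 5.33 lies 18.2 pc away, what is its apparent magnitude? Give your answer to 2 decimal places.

m = M + 5 log₁₀ d − 5 = 5.33 + 5·1.2601 − 5 = 6.630

m ≈ 6.63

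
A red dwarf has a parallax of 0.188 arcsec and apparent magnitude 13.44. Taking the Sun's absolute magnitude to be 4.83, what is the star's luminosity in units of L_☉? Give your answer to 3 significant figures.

L/L_☉ ≈ 1.02×10^-4

d = 1/p = 1/0.188″ = 5.319 pc
M = m − 5 log₁₀ d + 5 = 13.44 − 5·0.7258 + 5 = 14.811
M − M_☉ = 14.811 − 4.83 = 9.981
L/L_☉ = 10^(−0.4 × 9.981) = 1.018×10^-4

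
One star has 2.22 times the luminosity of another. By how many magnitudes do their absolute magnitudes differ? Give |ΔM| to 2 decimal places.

Pogson: ΔM = −2.5 log₁₀(ratio) = −2.5 log₁₀(2.22) = −2.5 × 0.3464 = -0.866

|ΔM| ≈ 0.87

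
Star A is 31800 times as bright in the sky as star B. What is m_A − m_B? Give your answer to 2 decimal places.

Pogson: Δm = −2.5 log₁₀(ratio) = −2.5 log₁₀(31800) = −2.5 × 4.5024 = -11.256
Star A is brighter, so it has the smaller magnitude: the difference is negative.

m_A − m_B ≈ -11.26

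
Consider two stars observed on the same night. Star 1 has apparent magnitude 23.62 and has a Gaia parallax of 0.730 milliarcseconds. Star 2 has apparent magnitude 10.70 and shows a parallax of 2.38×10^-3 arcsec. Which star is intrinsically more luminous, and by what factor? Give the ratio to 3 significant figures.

Star 2 is more luminous, by a factor of 13900.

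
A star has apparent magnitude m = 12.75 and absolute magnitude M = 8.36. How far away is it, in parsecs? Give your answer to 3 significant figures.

μ = m − M = 4.390
m − M = 5 log₁₀ d − 5
log₁₀ d = (m − M)/5 + 1 = 1.8780
d = 10^1.8780 = 75.51 pc

d ≈ 75.5 pc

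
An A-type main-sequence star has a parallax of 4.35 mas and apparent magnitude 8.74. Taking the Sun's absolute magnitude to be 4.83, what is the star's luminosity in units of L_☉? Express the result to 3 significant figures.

L/L_☉ ≈ 14.4

d = 1/p = 1000/4.35 mas = 229.9 pc
M = m − 5 log₁₀ d + 5 = 8.74 − 5·2.3615 + 5 = 1.932
M − M_☉ = 1.932 − 4.83 = -2.898
L/L_☉ = 10^(−0.4 × -2.898) = 14.42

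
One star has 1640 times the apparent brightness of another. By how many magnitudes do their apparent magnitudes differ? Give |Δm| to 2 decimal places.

Pogson: Δm = −2.5 log₁₀(ratio) = −2.5 log₁₀(1640) = −2.5 × 3.2148 = -8.037

|Δm| ≈ 8.04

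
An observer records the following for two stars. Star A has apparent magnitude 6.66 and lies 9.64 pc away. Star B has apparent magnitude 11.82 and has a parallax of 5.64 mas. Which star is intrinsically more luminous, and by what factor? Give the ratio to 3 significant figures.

Star A: M = m − 5 log₁₀ d + 5 = 6.66 − 5·0.9841 + 5 = 6.740
Star B: p = 5.64 mas = 5.64×10^-3″ → d = 1/p = 177.3 pc
Star B: M = m − 5 log₁₀ d + 5 = 11.82 − 5·2.2487 + 5 = 5.576
ΔM = M_A − M_B = 6.740 − (5.576) = 1.163; smaller M is more luminous → Star B.
L ratio = 10^(0.4 |ΔM|) = 10^0.465 = 2.919

Star B is more luminous, by a factor of 2.92.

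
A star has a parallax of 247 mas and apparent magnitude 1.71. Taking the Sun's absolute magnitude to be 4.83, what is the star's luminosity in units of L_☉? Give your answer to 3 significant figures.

L/L_☉ ≈ 2.90

d = 1/p = 1000/247 mas = 4.049 pc
M = m − 5 log₁₀ d + 5 = 1.71 − 5·0.6073 + 5 = 3.673
M − M_☉ = 3.673 − 4.83 = -1.157
L/L_☉ = 10^(−0.4 × -1.157) = 2.901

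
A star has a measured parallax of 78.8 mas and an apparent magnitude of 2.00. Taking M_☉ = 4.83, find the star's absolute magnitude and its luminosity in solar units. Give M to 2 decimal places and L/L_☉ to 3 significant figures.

d = 1/p = 1000/78.8 mas = 12.69 pc
M = m − 5 log₁₀ d + 5 = 2.00 − 5·1.1035 + 5 = 1.483
M − M_☉ = 1.483 − 4.83 = -3.347
L/L_☉ = 10^(−0.4 × -3.347) = 21.82

M ≈ 1.48; L/L_☉ ≈ 21.8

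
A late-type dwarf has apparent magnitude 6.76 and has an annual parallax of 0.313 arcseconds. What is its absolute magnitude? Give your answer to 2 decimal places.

M ≈ 9.24

d = 1/p = 1/0.313″ = 3.195 pc
5 log₁₀(d/10 pc) = 5 log₁₀(3.195) − 5 = -2.478
M = m − 5 log₁₀(d/10) = 6.76 + 2.478 = 9.238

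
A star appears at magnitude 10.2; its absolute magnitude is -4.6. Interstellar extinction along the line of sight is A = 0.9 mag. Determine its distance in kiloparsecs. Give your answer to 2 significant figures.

d ≈ 6.0 kpc

m − M = 5 log₁₀(d/10 pc) + A  ⇒  10.2 − (-4.6) − 0.9 = 5 log₁₀(d/10)
13.900 = 5 log₁₀(d/10)
log₁₀ d = (m − M − A)/5 + 1 = 3.7800
d = 10^3.7800 = 6026 pc
= 6.026 kpc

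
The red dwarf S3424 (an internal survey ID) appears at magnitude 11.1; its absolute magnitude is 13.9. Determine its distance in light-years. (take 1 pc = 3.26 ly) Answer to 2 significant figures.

d ≈ 9.0 ly

μ = m − M = -2.800
m − M = 5 log₁₀ d − 5
log₁₀ d = (m − M)/5 + 1 = 0.4400
d = 10^0.4400 = 2.754 pc
= 8.979 ly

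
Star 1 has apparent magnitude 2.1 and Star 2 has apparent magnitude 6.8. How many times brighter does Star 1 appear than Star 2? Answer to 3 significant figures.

75.9

Δm = 2.1 − (6.8) = -4.7
Flux ratio = 10^(−0.4 Δm) = 10^(−0.4 × -4.7) = 10^1.880 = 75.86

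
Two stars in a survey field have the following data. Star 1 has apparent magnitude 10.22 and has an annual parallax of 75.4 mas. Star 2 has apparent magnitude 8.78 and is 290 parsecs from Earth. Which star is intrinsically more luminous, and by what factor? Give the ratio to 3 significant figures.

Star 1: p = 75.4 mas = 0.0754″ → d = 1/p = 13.26 pc
Star 1: M = m − 5 log₁₀ d + 5 = 10.22 − 5·1.1226 + 5 = 9.607
Star 2: M = m − 5 log₁₀ d + 5 = 8.78 − 5·2.4624 + 5 = 1.468
ΔM = M_1 − M_2 = 9.607 − (1.468) = 8.139; smaller M is more luminous → Star 2.
L ratio = 10^(0.4 |ΔM|) = 10^3.256 = 1801

Star 2 is more luminous, by a factor of 1800.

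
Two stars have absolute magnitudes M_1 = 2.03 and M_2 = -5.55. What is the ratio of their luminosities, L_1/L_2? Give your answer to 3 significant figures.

L_1/L_2 ≈ 9.29×10^-4

ΔM = M_1 − M_2 = 7.58
L_1/L_2 = 10^(−0.4 ΔM) = 10^-3.032 = 9.290×10^-4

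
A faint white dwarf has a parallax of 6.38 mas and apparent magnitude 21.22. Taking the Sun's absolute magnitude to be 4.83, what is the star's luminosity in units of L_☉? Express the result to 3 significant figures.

L/L_☉ ≈ 6.83×10^-5

d = 1/p = 1000/6.38 mas = 156.7 pc
M = m − 5 log₁₀ d + 5 = 21.22 − 5·2.1952 + 5 = 15.244
M − M_☉ = 15.244 − 4.83 = 10.414
L/L_☉ = 10^(−0.4 × 10.414) = 6.829×10^-5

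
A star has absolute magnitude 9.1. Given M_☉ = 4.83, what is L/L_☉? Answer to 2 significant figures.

L/L_☉ ≈ 0.020

M − M_☉ = 9.1 − 4.83 = 4.270
L/L_☉ = 10^(−0.4 (M − M_☉)) = 10^-1.708 = 0.01959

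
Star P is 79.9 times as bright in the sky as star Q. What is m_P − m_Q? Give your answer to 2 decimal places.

m_P − m_Q ≈ -4.76

Pogson: Δm = −2.5 log₁₀(ratio) = −2.5 log₁₀(79.9) = −2.5 × 1.9025 = -4.756
Star P is brighter, so it has the smaller magnitude: the difference is negative.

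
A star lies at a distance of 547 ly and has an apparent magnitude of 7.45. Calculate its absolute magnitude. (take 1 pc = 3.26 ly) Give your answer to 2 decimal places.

M ≈ 1.33

d = 547 ly / 3.26 = 167.8 pc
5 log₁₀(d/10 pc) = 5 log₁₀(167.8) − 5 = 6.124
M = m − 5 log₁₀(d/10) = 7.45 − 6.124 = 1.326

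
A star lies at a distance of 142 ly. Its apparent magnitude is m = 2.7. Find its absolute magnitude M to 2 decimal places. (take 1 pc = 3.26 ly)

M ≈ -0.50

d = 142 ly / 3.26 = 43.56 pc
5 log₁₀(d/10 pc) = 5 log₁₀(43.56) − 5 = 3.195
M = m − 5 log₁₀(d/10) = 2.7 − 3.195 = -0.495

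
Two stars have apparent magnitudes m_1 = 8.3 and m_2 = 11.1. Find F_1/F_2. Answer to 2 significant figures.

F_1/F_2 ≈ 13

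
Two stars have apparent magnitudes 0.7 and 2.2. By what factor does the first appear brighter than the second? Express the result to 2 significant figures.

Magnitude difference = -1.5
Flux ratio = 10^(−0.4 Δm) = 10^(−0.4 × -1.5) = 10^0.600 = 3.981

4.0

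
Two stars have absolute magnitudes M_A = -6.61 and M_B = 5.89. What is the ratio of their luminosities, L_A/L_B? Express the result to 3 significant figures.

L_A/L_B ≈ 100000

ΔM = M_A − M_B = -12.50
L_A/L_B = 10^(−0.4 ΔM) = 10^5.000 = 100000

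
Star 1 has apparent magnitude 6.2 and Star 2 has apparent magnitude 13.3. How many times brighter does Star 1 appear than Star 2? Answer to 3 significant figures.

Δm = 6.2 − (13.3) = -7.1
Flux ratio = 10^(−0.4 Δm) = 10^(−0.4 × -7.1) = 10^2.840 = 691.8

692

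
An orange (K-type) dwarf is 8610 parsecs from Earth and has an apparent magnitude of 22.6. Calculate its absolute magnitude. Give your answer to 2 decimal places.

M ≈ 7.92

5 log₁₀(d/10 pc) = 5 log₁₀(8610) − 5 = 14.675
M = m − 5 log₁₀(d/10) = 22.6 − 14.675 = 7.925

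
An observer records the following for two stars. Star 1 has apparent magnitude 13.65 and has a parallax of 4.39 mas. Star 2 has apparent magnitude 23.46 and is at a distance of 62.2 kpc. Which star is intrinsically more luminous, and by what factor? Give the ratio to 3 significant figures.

Star 2 is more luminous, by a factor of 8.88.

Star 1: p = 4.39 mas = 4.39×10^-3″ → d = 1/p = 227.8 pc
Star 1: M = m − 5 log₁₀ d + 5 = 13.65 − 5·2.3575 + 5 = 6.862
Star 2: d = 62.2 kpc = 62200 pc
Star 2: M = m − 5 log₁₀ d + 5 = 23.46 − 5·4.7938 + 5 = 4.491
ΔM = M_1 − M_2 = 6.862 − (4.491) = 2.371; smaller M is more luminous → Star 2.
L ratio = 10^(0.4 |ΔM|) = 10^0.949 = 8.882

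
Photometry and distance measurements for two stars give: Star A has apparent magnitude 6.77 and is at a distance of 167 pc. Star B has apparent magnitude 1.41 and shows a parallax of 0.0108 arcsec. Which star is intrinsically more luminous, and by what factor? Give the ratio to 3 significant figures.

Star A: M = m − 5 log₁₀ d + 5 = 6.77 − 5·2.2227 + 5 = 0.656
Star B: d = 1/p = 1/0.0108″ = 92.59 pc
Star B: M = m − 5 log₁₀ d + 5 = 1.41 − 5·1.9666 + 5 = -3.423
ΔM = M_A − M_B = 0.656 − (-3.423) = 4.079; smaller M is more luminous → Star B.
L ratio = 10^(0.4 |ΔM|) = 10^1.632 = 42.83

Star B is more luminous, by a factor of 42.8.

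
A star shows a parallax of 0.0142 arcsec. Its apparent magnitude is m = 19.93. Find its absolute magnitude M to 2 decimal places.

d = 1/p = 1/0.0142″ = 70.42 pc
5 log₁₀(d/10 pc) = 5 log₁₀(70.42) − 5 = 4.239
M = m − 5 log₁₀(d/10) = 19.93 − 4.239 = 15.691

M ≈ 15.69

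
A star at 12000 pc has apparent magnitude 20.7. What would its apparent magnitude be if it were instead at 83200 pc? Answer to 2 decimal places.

m ≈ 24.90

Flux ∝ 1/d², so Δm = 5 log₁₀(d₂/d₁) = 5 log₁₀(83200/12000) = 4.205
m₂ = m₁ + Δm = 20.7 + (4.205) = 24.905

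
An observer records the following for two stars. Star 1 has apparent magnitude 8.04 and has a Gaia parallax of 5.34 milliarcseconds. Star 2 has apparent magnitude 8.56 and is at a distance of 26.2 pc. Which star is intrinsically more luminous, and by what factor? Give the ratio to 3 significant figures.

Star 1 is more luminous, by a factor of 82.5.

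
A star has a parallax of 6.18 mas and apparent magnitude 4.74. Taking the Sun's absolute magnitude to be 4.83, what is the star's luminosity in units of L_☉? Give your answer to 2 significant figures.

L/L_☉ ≈ 280

d = 1/p = 1000/6.18 mas = 161.8 pc
M = m − 5 log₁₀ d + 5 = 4.74 − 5·2.2090 + 5 = -1.305
M − M_☉ = -1.305 − 4.83 = -6.135
L/L_☉ = 10^(−0.4 × -6.135) = 284.5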